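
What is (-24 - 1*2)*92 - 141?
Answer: -2533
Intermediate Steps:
(-24 - 1*2)*92 - 141 = (-24 - 2)*92 - 141 = -26*92 - 141 = -2392 - 141 = -2533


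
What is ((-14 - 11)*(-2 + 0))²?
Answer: 2500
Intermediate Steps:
((-14 - 11)*(-2 + 0))² = (-25*(-2))² = 50² = 2500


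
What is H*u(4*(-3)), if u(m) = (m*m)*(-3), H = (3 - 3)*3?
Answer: 0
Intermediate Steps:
H = 0 (H = 0*3 = 0)
u(m) = -3*m² (u(m) = m²*(-3) = -3*m²)
H*u(4*(-3)) = 0*(-3*(4*(-3))²) = 0*(-3*(-12)²) = 0*(-3*144) = 0*(-432) = 0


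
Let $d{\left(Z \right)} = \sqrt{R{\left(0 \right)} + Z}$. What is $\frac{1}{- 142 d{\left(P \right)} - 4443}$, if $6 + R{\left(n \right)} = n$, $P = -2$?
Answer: $\frac{i}{- 4443 i + 284 \sqrt{2}} \approx -0.00022325 + 2.0181 \cdot 10^{-5} i$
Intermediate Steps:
$R{\left(n \right)} = -6 + n$
$d{\left(Z \right)} = \sqrt{-6 + Z}$ ($d{\left(Z \right)} = \sqrt{\left(-6 + 0\right) + Z} = \sqrt{-6 + Z}$)
$\frac{1}{- 142 d{\left(P \right)} - 4443} = \frac{1}{- 142 \sqrt{-6 - 2} - 4443} = \frac{1}{- 142 \sqrt{-8} - 4443} = \frac{1}{- 142 \cdot 2 i \sqrt{2} - 4443} = \frac{1}{- 284 i \sqrt{2} - 4443} = \frac{1}{-4443 - 284 i \sqrt{2}}$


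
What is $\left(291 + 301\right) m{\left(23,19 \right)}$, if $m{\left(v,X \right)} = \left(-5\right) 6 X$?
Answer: $-337440$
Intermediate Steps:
$m{\left(v,X \right)} = - 30 X$
$\left(291 + 301\right) m{\left(23,19 \right)} = \left(291 + 301\right) \left(\left(-30\right) 19\right) = 592 \left(-570\right) = -337440$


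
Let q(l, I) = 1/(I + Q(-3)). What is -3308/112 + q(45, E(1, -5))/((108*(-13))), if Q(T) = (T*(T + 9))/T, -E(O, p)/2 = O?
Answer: -1161115/39312 ≈ -29.536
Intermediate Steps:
E(O, p) = -2*O
Q(T) = 9 + T (Q(T) = (T*(9 + T))/T = 9 + T)
q(l, I) = 1/(6 + I) (q(l, I) = 1/(I + (9 - 3)) = 1/(I + 6) = 1/(6 + I))
-3308/112 + q(45, E(1, -5))/((108*(-13))) = -3308/112 + 1/((6 - 2*1)*((108*(-13)))) = -3308*1/112 + 1/((6 - 2)*(-1404)) = -827/28 - 1/1404/4 = -827/28 + (1/4)*(-1/1404) = -827/28 - 1/5616 = -1161115/39312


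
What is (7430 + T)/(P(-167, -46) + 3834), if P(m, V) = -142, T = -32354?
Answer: -6231/923 ≈ -6.7508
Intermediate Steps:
(7430 + T)/(P(-167, -46) + 3834) = (7430 - 32354)/(-142 + 3834) = -24924/3692 = -24924*1/3692 = -6231/923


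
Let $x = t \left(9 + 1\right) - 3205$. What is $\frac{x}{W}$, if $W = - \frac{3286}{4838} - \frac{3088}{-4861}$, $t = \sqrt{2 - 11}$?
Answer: $\frac{37686822595}{516751} - \frac{352762770 i}{516751} \approx 72930.0 - 682.66 i$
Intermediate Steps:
$t = 3 i$ ($t = \sqrt{-9} = 3 i \approx 3.0 i$)
$W = - \frac{516751}{11758759}$ ($W = \left(-3286\right) \frac{1}{4838} - - \frac{3088}{4861} = - \frac{1643}{2419} + \frac{3088}{4861} = - \frac{516751}{11758759} \approx -0.043946$)
$x = -3205 + 30 i$ ($x = 3 i \left(9 + 1\right) - 3205 = 3 i 10 - 3205 = 30 i - 3205 = -3205 + 30 i \approx -3205.0 + 30.0 i$)
$\frac{x}{W} = \frac{-3205 + 30 i}{- \frac{516751}{11758759}} = \left(-3205 + 30 i\right) \left(- \frac{11758759}{516751}\right) = \frac{37686822595}{516751} - \frac{352762770 i}{516751}$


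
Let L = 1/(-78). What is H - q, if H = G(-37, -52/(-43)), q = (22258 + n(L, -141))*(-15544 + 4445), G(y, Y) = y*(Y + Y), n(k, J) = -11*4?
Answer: 10601783150/43 ≈ 2.4655e+8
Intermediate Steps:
L = -1/78 ≈ -0.012821
n(k, J) = -44
G(y, Y) = 2*Y*y (G(y, Y) = y*(2*Y) = 2*Y*y)
q = -246553186 (q = (22258 - 44)*(-15544 + 4445) = 22214*(-11099) = -246553186)
H = -3848/43 (H = 2*(-52/(-43))*(-37) = 2*(-52*(-1/43))*(-37) = 2*(52/43)*(-37) = -3848/43 ≈ -89.488)
H - q = -3848/43 - 1*(-246553186) = -3848/43 + 246553186 = 10601783150/43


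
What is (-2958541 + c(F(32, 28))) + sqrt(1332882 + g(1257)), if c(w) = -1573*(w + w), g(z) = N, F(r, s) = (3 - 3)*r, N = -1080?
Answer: -2958541 + 9*sqrt(16442) ≈ -2.9574e+6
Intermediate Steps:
F(r, s) = 0 (F(r, s) = 0*r = 0)
g(z) = -1080
c(w) = -3146*w
(-2958541 + c(F(32, 28))) + sqrt(1332882 + g(1257)) = (-2958541 - 3146*0) + sqrt(1332882 - 1080) = (-2958541 + 0) + sqrt(1331802) = -2958541 + 9*sqrt(16442)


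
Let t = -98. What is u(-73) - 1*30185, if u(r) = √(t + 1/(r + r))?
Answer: -30185 + I*√2089114/146 ≈ -30185.0 + 9.8998*I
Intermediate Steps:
u(r) = √(-98 + 1/(2*r)) (u(r) = √(-98 + 1/(r + r)) = √(-98 + 1/(2*r)))
u(-73) - 1*30185 = √(-392 + 2/(-73))/2 - 1*30185 = √(-392 + 2*(-1/73))/2 - 30185 = √(-392 - 2/73)/2 - 30185 = √(-28618/73)/2 - 30185 = (I*√2089114/73)/2 - 30185 = I*√2089114/146 - 30185 = -30185 + I*√2089114/146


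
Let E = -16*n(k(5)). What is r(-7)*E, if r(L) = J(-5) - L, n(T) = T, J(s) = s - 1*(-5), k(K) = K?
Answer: -560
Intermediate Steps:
J(s) = 5 + s (J(s) = s + 5 = 5 + s)
r(L) = -L (r(L) = (5 - 5) - L = 0 - L = -L)
E = -80 (E = -16*5 = -80)
r(-7)*E = -1*(-7)*(-80) = 7*(-80) = -560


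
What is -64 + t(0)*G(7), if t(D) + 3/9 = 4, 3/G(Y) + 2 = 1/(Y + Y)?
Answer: -1882/27 ≈ -69.704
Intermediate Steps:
G(Y) = 3/(-2 + 1/(2*Y)) (G(Y) = 3/(-2 + 1/(Y + Y)) = 3/(-2 + 1/(2*Y)))
t(D) = 11/3 (t(D) = -⅓ + 4 = 11/3)
-64 + t(0)*G(7) = -64 + 11*(-6*7/(-1 + 4*7))/3 = -64 + 11*(-6*7/(-1 + 28))/3 = -64 + 11*(-6*7/27)/3 = -64 + 11*(-6*7*1/27)/3 = -64 + (11/3)*(-14/9) = -64 - 154/27 = -1882/27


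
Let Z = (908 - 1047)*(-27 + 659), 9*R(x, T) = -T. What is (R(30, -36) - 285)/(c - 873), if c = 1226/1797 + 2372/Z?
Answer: 11089865634/34427708531 ≈ 0.32212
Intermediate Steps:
R(x, T) = -T/9 (R(x, T) = (-T)/9 = -T/9)
Z = -87848 (Z = -139*632 = -87848)
c = 25859791/39465714 (c = 1226/1797 + 2372/(-87848) = 1226*(1/1797) + 2372*(-1/87848) = 1226/1797 - 593/21962 = 25859791/39465714 ≈ 0.65525)
(R(30, -36) - 285)/(c - 873) = (-⅑*(-36) - 285)/(25859791/39465714 - 873) = (4 - 285)/(-34427708531/39465714) = -281*(-39465714/34427708531) = 11089865634/34427708531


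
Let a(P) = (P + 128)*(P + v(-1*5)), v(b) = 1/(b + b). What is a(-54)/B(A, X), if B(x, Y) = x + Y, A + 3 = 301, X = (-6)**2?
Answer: -20017/1670 ≈ -11.986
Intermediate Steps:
X = 36
v(b) = 1/(2*b)
a(P) = (128 + P)*(-1/10 + P) (a(P) = (P + 128)*(P + 1/(2*((-1*5)))) = (128 + P)*(P + (1/2)/(-5)) = (128 + P)*(P + (1/2)*(-1/5)) = (128 + P)*(P - 1/10) = (128 + P)*(-1/10 + P))
A = 298 (A = -3 + 301 = 298)
B(x, Y) = Y + x
a(-54)/B(A, X) = (-64/5 + (-54)**2 + (1279/10)*(-54))/(36 + 298) = (-64/5 + 2916 - 34533/5)/334 = -20017/5*1/334 = -20017/1670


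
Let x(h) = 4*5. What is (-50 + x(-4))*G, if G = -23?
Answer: 690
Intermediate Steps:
x(h) = 20
(-50 + x(-4))*G = (-50 + 20)*(-23) = -30*(-23) = 690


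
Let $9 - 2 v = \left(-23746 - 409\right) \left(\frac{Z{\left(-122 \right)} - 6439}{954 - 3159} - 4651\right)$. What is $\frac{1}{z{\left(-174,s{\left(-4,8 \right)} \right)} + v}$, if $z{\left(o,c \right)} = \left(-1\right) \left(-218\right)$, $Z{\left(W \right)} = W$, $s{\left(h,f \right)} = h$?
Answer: $- \frac{98}{5501356741} \approx -1.7814 \cdot 10^{-8}$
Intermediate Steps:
$z{\left(o,c \right)} = 218$
$v = - \frac{5501378105}{98}$ ($v = \frac{9}{2} - \frac{\left(-23746 - 409\right) \left(\frac{-122 - 6439}{954 - 3159} - 4651\right)}{2} = \frac{9}{2} - \frac{\left(-24155\right) \left(- \frac{6561}{-2205} - 4651\right)}{2} = \frac{9}{2} - \frac{\left(-24155\right) \left(\left(-6561\right) \left(- \frac{1}{2205}\right) - 4651\right)}{2} = \frac{9}{2} - \frac{\left(-24155\right) \left(\frac{729}{245} - 4651\right)}{2} = \frac{9}{2} - \frac{\left(-24155\right) \left(- \frac{1138766}{245}\right)}{2} = \frac{9}{2} - \frac{2750689273}{49} = - \frac{5501378105}{98} \approx -5.6137 \cdot 10^{7}$)
$\frac{1}{z{\left(-174,s{\left(-4,8 \right)} \right)} + v} = \frac{1}{218 - \frac{5501378105}{98}} = \frac{1}{- \frac{5501356741}{98}} = - \frac{98}{5501356741}$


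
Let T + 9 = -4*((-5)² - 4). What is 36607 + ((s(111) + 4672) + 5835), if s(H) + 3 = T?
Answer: 47018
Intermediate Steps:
T = -93 (T = -9 - 4*((-5)² - 4) = -9 - 4*(25 - 4) = -9 - 4*21 = -9 - 84 = -93)
s(H) = -96 (s(H) = -3 - 93 = -96)
36607 + ((s(111) + 4672) + 5835) = 36607 + ((-96 + 4672) + 5835) = 36607 + (4576 + 5835) = 36607 + 10411 = 47018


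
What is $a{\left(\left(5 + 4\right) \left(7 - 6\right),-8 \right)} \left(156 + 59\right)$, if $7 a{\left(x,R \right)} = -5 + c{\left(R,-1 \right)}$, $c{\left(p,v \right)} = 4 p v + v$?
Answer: $\frac{5590}{7} \approx 798.57$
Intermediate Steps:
$c{\left(p,v \right)} = v + 4 p v$ ($c{\left(p,v \right)} = 4 p v + v = v + 4 p v$)
$a{\left(x,R \right)} = - \frac{6}{7} - \frac{4 R}{7}$ ($a{\left(x,R \right)} = \frac{-5 - \left(1 + 4 R\right)}{7} = \frac{-6 - 4 R}{7} = - \frac{6}{7} - \frac{4 R}{7}$)
$a{\left(\left(5 + 4\right) \left(7 - 6\right),-8 \right)} \left(156 + 59\right) = \left(- \frac{6}{7} - - \frac{32}{7}\right) \left(156 + 59\right) = \left(- \frac{6}{7} + \frac{32}{7}\right) 215 = \frac{26}{7} \cdot 215 = \frac{5590}{7}$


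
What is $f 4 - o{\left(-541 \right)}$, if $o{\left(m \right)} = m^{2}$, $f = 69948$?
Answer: $-12889$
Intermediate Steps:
$f 4 - o{\left(-541 \right)} = 69948 \cdot 4 - \left(-541\right)^{2} = 279792 - 292681 = -12889$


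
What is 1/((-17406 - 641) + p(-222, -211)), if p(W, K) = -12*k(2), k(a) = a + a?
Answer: -1/18095 ≈ -5.5264e-5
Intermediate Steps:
k(a) = 2*a
p(W, K) = -48 (p(W, K) = -24*2 = -12*4 = -48)
1/((-17406 - 641) + p(-222, -211)) = 1/((-17406 - 641) - 48) = 1/(-18047 - 48) = 1/(-18095) = -1/18095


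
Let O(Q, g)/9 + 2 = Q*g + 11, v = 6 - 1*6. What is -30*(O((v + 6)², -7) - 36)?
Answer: 66690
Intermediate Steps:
v = 0 (v = 6 - 6 = 0)
O(Q, g) = 81 + 9*Q*g (O(Q, g) = -18 + 9*(Q*g + 11) = -18 + 9*(11 + Q*g) = -18 + (99 + 9*Q*g) = 81 + 9*Q*g)
-30*(O((v + 6)², -7) - 36) = -30*((81 + 9*(0 + 6)²*(-7)) - 36) = -30*((81 + 9*6²*(-7)) - 36) = -30*((81 + 9*36*(-7)) - 36) = -30*((81 - 2268) - 36) = -30*(-2187 - 36) = -30*(-2223) = 66690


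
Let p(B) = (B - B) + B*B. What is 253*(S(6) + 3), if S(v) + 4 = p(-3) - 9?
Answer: -253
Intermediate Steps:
p(B) = B**2 (p(B) = 0 + B**2 = B**2)
S(v) = -4 (S(v) = -4 + ((-3)**2 - 9) = -4 + (9 - 9) = -4 + 0 = -4)
253*(S(6) + 3) = 253*(-4 + 3) = 253*(-1) = -253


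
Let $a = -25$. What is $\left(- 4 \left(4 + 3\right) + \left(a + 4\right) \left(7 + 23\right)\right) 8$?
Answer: $-5264$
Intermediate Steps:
$\left(- 4 \left(4 + 3\right) + \left(a + 4\right) \left(7 + 23\right)\right) 8 = \left(- 4 \left(4 + 3\right) + \left(-25 + 4\right) \left(7 + 23\right)\right) 8 = \left(\left(-4\right) 7 - 630\right) 8 = \left(-28 - 630\right) 8 = \left(-658\right) 8 = -5264$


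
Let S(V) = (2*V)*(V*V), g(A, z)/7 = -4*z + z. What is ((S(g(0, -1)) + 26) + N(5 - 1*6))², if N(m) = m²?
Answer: 344065401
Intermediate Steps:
g(A, z) = -21*z (g(A, z) = 7*(-4*z + z) = 7*(-3*z) = -21*z)
S(V) = 2*V³ (S(V) = (2*V)*V² = 2*V³)
((S(g(0, -1)) + 26) + N(5 - 1*6))² = ((2*(-21*(-1))³ + 26) + (5 - 1*6)²)² = ((2*21³ + 26) + (5 - 6)²)² = ((2*9261 + 26) + (-1)²)² = ((18522 + 26) + 1)² = (18548 + 1)² = 18549² = 344065401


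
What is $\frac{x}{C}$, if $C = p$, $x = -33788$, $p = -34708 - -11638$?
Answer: $\frac{16894}{11535} \approx 1.4646$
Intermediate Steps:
$p = -23070$ ($p = -34708 + 11638 = -23070$)
$C = -23070$
$\frac{x}{C} = - \frac{33788}{-23070} = \left(-33788\right) \left(- \frac{1}{23070}\right) = \frac{16894}{11535}$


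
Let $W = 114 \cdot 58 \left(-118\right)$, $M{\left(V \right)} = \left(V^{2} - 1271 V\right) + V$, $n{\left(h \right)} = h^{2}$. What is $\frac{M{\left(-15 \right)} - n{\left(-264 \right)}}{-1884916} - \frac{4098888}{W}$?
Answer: $\frac{323558285181}{61276734244} \approx 5.2803$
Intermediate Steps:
$M{\left(V \right)} = V^{2} - 1270 V$
$W = -780216$ ($W = 6612 \left(-118\right) = -780216$)
$\frac{M{\left(-15 \right)} - n{\left(-264 \right)}}{-1884916} - \frac{4098888}{W} = \frac{- 15 \left(-1270 - 15\right) - \left(-264\right)^{2}}{-1884916} - \frac{4098888}{-780216} = \left(\left(-15\right) \left(-1285\right) - 69696\right) \left(- \frac{1}{1884916}\right) - - \frac{170787}{32509} = \left(19275 - 69696\right) \left(- \frac{1}{1884916}\right) + \frac{170787}{32509} = \left(-50421\right) \left(- \frac{1}{1884916}\right) + \frac{170787}{32509} = \frac{50421}{1884916} + \frac{170787}{32509} = \frac{323558285181}{61276734244}$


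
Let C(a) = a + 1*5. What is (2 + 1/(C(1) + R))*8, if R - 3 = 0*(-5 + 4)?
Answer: 152/9 ≈ 16.889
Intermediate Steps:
C(a) = 5 + a (C(a) = a + 5 = 5 + a)
R = 3 (R = 3 + 0*(-5 + 4) = 3 + 0*(-1) = 3 + 0 = 3)
(2 + 1/(C(1) + R))*8 = (2 + 1/((5 + 1) + 3))*8 = (2 + 1/(6 + 3))*8 = (2 + 1/9)*8 = (19/9)*8 = 152/9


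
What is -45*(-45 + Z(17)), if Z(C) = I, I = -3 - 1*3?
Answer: 2295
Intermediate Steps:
I = -6 (I = -3 - 3 = -6)
Z(C) = -6
-45*(-45 + Z(17)) = -45*(-45 - 6) = -45*(-51) = 2295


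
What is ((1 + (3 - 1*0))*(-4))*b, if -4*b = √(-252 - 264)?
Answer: 8*I*√129 ≈ 90.863*I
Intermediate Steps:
b = -I*√129/2 (b = -√(-252 - 264)/4 = -I*√129/2 ≈ -5.6789*I)
((1 + (3 - 1*0))*(-4))*b = ((1 + (3 - 1*0))*(-4))*(-I*√129/2) = ((1 + (3 + 0))*(-4))*(-I*√129/2) = ((1 + 3)*(-4))*(-I*√129/2) = (4*(-4))*(-I*√129/2) = -(-8)*I*√129 = 8*I*√129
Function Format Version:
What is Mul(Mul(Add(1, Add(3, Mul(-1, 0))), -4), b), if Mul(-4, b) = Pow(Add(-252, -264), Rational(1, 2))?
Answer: Mul(8, I, Pow(129, Rational(1, 2))) ≈ Mul(90.863, I)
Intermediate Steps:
b = Mul(Rational(-1, 2), I, Pow(129, Rational(1, 2))) (b = Mul(Rational(-1, 4), Pow(Add(-252, -264), Rational(1, 2))) = Mul(Rational(-1, 4), Pow(-516, Rational(1, 2))) = Mul(Rational(-1, 4), Mul(2, I, Pow(129, Rational(1, 2)))) = Mul(Rational(-1, 2), I, Pow(129, Rational(1, 2))) ≈ Mul(-5.6789, I))
Mul(Mul(Add(1, Add(3, Mul(-1, 0))), -4), b) = Mul(Mul(Add(1, Add(3, Mul(-1, 0))), -4), Mul(Rational(-1, 2), I, Pow(129, Rational(1, 2)))) = Mul(Mul(Add(1, Add(3, 0)), -4), Mul(Rational(-1, 2), I, Pow(129, Rational(1, 2)))) = Mul(Mul(Add(1, 3), -4), Mul(Rational(-1, 2), I, Pow(129, Rational(1, 2)))) = Mul(Mul(4, -4), Mul(Rational(-1, 2), I, Pow(129, Rational(1, 2)))) = Mul(-16, Mul(Rational(-1, 2), I, Pow(129, Rational(1, 2)))) = Mul(8, I, Pow(129, Rational(1, 2)))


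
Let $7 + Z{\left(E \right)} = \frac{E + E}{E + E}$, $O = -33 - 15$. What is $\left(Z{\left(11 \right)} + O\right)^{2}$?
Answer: $2916$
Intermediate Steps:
$O = -48$
$Z{\left(E \right)} = -6$ ($Z{\left(E \right)} = -7 + \frac{E + E}{E + E} = -7 + \frac{2 E}{2 E} = -7 + 2 E \frac{1}{2 E} = -7 + 1 = -6$)
$\left(Z{\left(11 \right)} + O\right)^{2} = \left(-6 - 48\right)^{2} = \left(-54\right)^{2} = 2916$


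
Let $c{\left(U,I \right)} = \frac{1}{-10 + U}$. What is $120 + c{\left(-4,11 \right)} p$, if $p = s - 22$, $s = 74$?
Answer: $\frac{814}{7} \approx 116.29$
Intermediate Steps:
$p = 52$ ($p = 74 - 22 = 52$)
$120 + c{\left(-4,11 \right)} p = 120 + \frac{1}{-10 - 4} \cdot 52 = 120 + \frac{1}{-14} \cdot 52 = 120 - \frac{26}{7} = \frac{814}{7}$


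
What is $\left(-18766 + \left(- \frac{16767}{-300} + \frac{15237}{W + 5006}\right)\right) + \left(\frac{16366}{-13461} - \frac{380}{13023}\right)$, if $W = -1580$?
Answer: $- \frac{8916762058251733}{476656125300} \approx -18707.0$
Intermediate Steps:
$\left(-18766 + \left(- \frac{16767}{-300} + \frac{15237}{W + 5006}\right)\right) + \left(\frac{16366}{-13461} - \frac{380}{13023}\right) = \left(-18766 + \left(- \frac{16767}{-300} + \frac{15237}{-1580 + 5006}\right)\right) + \left(\frac{16366}{-13461} - \frac{380}{13023}\right) = \left(-18766 + \left(\left(-16767\right) \left(- \frac{1}{300}\right) + \frac{15237}{3426}\right)\right) + \left(16366 \left(- \frac{1}{13461}\right) - \frac{380}{13023}\right) = \left(-18766 + \left(\frac{5589}{100} + 15237 \cdot \frac{1}{3426}\right)\right) - \frac{10392838}{8347743} = \left(-18766 + \left(\frac{5589}{100} + \frac{5079}{1142}\right)\right) - \frac{10392838}{8347743} = \left(-18766 + \frac{3445269}{57100}\right) - \frac{10392838}{8347743} = - \frac{1068093331}{57100} - \frac{10392838}{8347743} = - \frac{8916762058251733}{476656125300}$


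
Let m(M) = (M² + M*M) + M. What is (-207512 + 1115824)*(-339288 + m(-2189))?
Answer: 8394587713080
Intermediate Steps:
m(M) = M + 2*M² (m(M) = (M² + M²) + M = 2*M² + M = M + 2*M²)
(-207512 + 1115824)*(-339288 + m(-2189)) = (-207512 + 1115824)*(-339288 - 2189*(1 + 2*(-2189))) = 908312*(-339288 - 2189*(1 - 4378)) = 908312*(-339288 - 2189*(-4377)) = 908312*(-339288 + 9581253) = 908312*9241965 = 8394587713080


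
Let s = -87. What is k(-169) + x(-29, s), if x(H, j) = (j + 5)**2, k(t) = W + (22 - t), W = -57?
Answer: 6858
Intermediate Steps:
k(t) = -35 - t (k(t) = -57 + (22 - t) = -35 - t)
x(H, j) = (5 + j)**2
k(-169) + x(-29, s) = (-35 - 1*(-169)) + (5 - 87)**2 = (-35 + 169) + (-82)**2 = 134 + 6724 = 6858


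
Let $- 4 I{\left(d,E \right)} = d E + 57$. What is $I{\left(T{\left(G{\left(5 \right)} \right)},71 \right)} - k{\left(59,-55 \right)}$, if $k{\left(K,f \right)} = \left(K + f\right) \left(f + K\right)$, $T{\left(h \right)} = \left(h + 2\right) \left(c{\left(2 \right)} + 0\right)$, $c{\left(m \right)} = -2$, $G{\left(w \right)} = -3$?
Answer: $- \frac{263}{4} \approx -65.75$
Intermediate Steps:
$T{\left(h \right)} = -4 - 2 h$ ($T{\left(h \right)} = \left(h + 2\right) \left(-2 + 0\right) = \left(2 + h\right) \left(-2\right) = -4 - 2 h$)
$I{\left(d,E \right)} = - \frac{57}{4} - \frac{E d}{4}$ ($I{\left(d,E \right)} = - \frac{d E + 57}{4} = - \frac{E d + 57}{4} = - \frac{57 + E d}{4} = - \frac{57}{4} - \frac{E d}{4}$)
$k{\left(K,f \right)} = \left(K + f\right)^{2}$ ($k{\left(K,f \right)} = \left(K + f\right) \left(K + f\right) = \left(K + f\right)^{2}$)
$I{\left(T{\left(G{\left(5 \right)} \right)},71 \right)} - k{\left(59,-55 \right)} = \left(- \frac{57}{4} - \frac{71 \left(-4 - -6\right)}{4}\right) - \left(59 - 55\right)^{2} = \left(- \frac{57}{4} - \frac{71 \left(-4 + 6\right)}{4}\right) - 4^{2} = \left(- \frac{57}{4} - \frac{71}{4} \cdot 2\right) - 16 = \left(- \frac{57}{4} - \frac{71}{2}\right) - 16 = - \frac{199}{4} - 16 = - \frac{263}{4}$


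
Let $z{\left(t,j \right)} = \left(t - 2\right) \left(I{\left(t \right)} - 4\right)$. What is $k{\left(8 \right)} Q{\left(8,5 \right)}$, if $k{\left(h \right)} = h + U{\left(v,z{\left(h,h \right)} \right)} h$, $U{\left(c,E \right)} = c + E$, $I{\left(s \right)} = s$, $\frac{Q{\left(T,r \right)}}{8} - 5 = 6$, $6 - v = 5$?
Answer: $18304$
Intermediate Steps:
$v = 1$ ($v = 6 - 5 = 1$)
$Q{\left(T,r \right)} = 88$ ($Q{\left(T,r \right)} = 40 + 8 \cdot 6 = 40 + 48 = 88$)
$z{\left(t,j \right)} = \left(-4 + t\right) \left(-2 + t\right)$ ($z{\left(t,j \right)} = \left(t - 2\right) \left(t - 4\right) = \left(-2 + t\right) \left(-4 + t\right) = \left(-4 + t\right) \left(-2 + t\right)$)
$U{\left(c,E \right)} = E + c$
$k{\left(h \right)} = h + h \left(9 + h^{2} - 6 h\right)$ ($k{\left(h \right)} = h + \left(\left(8 + h^{2} - 6 h\right) + 1\right) h = h + \left(9 + h^{2} - 6 h\right) h = h + h \left(9 + h^{2} - 6 h\right)$)
$k{\left(8 \right)} Q{\left(8,5 \right)} = 8 \left(10 + 8^{2} - 48\right) 88 = 8 \left(10 + 64 - 48\right) 88 = 8 \cdot 26 \cdot 88 = 208 \cdot 88 = 18304$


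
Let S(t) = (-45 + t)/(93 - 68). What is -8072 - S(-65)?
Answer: -40338/5 ≈ -8067.6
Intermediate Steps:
S(t) = -9/5 + t/25 (S(t) = (-45 + t)/25 = (-45 + t)*(1/25) = -9/5 + t/25)
-8072 - S(-65) = -8072 - (-9/5 + (1/25)*(-65)) = -8072 - (-9/5 - 13/5) = -8072 - 1*(-22/5) = -8072 + 22/5 = -40338/5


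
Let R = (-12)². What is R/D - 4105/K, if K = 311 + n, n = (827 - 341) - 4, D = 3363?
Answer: -4563641/888953 ≈ -5.1337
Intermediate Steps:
R = 144
n = 482 (n = 486 - 4 = 482)
K = 793 (K = 311 + 482 = 793)
R/D - 4105/K = 144/3363 - 4105/793 = 144*(1/3363) - 4105*1/793 = 48/1121 - 4105/793 = -4563641/888953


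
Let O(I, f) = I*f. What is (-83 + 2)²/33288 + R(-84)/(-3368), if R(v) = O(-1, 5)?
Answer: 463831/2335708 ≈ 0.19858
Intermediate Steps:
R(v) = -5 (R(v) = -1*5 = -5)
(-83 + 2)²/33288 + R(-84)/(-3368) = (-83 + 2)²/33288 - 5/(-3368) = (-81)²*(1/33288) - 5*(-1/3368) = 6561*(1/33288) + 5/3368 = 2187/11096 + 5/3368 = 463831/2335708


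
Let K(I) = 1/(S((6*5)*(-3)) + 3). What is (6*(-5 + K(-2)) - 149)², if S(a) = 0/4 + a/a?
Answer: 126025/4 ≈ 31506.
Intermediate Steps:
S(a) = 1 (S(a) = 0*(¼) + 1 = 0 + 1 = 1)
K(I) = ¼ (K(I) = 1/(1 + 3) = 1/4 = ¼)
(6*(-5 + K(-2)) - 149)² = (6*(-5 + ¼) - 149)² = (6*(-19/4) - 149)² = (-57/2 - 149)² = (-355/2)² = 126025/4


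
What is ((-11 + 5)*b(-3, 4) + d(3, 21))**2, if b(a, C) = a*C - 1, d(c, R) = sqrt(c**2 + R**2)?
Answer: 6534 + 2340*sqrt(2) ≈ 9843.3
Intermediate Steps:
d(c, R) = sqrt(R**2 + c**2)
b(a, C) = -1 + C*a (b(a, C) = C*a - 1 = -1 + C*a)
((-11 + 5)*b(-3, 4) + d(3, 21))**2 = ((-11 + 5)*(-1 + 4*(-3)) + sqrt(21**2 + 3**2))**2 = (-6*(-1 - 12) + sqrt(441 + 9))**2 = (-6*(-13) + sqrt(450))**2 = (78 + 15*sqrt(2))**2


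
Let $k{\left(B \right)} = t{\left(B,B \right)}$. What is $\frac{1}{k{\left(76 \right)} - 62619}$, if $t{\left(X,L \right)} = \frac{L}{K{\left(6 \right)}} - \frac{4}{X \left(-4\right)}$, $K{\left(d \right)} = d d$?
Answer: $- \frac{684}{42829943} \approx -1.597 \cdot 10^{-5}$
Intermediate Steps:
$K{\left(d \right)} = d^{2}$
$t{\left(X,L \right)} = \frac{1}{X} + \frac{L}{36}$ ($t{\left(X,L \right)} = \frac{L}{6^{2}} - \frac{4}{X \left(-4\right)} = \frac{L}{36} - \frac{4}{\left(-4\right) X} = L \frac{1}{36} - 4 \left(- \frac{1}{4 X}\right) = \frac{L}{36} + \frac{1}{X} = \frac{1}{X} + \frac{L}{36}$)
$k{\left(B \right)} = \frac{1}{B} + \frac{B}{36}$
$\frac{1}{k{\left(76 \right)} - 62619} = \frac{1}{\left(\frac{1}{76} + \frac{1}{36} \cdot 76\right) - 62619} = \frac{1}{\left(\frac{1}{76} + \frac{19}{9}\right) - 62619} = \frac{1}{\frac{1453}{684} - 62619} = \frac{1}{- \frac{42829943}{684}} = - \frac{684}{42829943}$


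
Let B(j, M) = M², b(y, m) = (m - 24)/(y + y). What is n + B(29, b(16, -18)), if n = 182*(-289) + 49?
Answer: -13452103/256 ≈ -52547.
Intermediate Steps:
b(y, m) = (-24 + m)/(2*y) (b(y, m) = (-24 + m)/((2*y)) = (-24 + m)*(1/(2*y)) = (-24 + m)/(2*y))
n = -52549 (n = -52598 + 49 = -52549)
n + B(29, b(16, -18)) = -52549 + ((½)*(-24 - 18)/16)² = -52549 + ((½)*(1/16)*(-42))² = -52549 + (-21/16)² = -52549 + 441/256 = -13452103/256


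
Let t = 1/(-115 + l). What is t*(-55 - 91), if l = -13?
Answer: 73/64 ≈ 1.1406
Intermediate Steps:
t = -1/128 (t = 1/(-115 - 13) = 1/(-128) = -1/128 ≈ -0.0078125)
t*(-55 - 91) = -(-55 - 91)/128 = -1/128*(-146) = 73/64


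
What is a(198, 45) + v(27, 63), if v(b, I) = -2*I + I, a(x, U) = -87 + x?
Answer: 48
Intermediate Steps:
v(b, I) = -I
a(198, 45) + v(27, 63) = (-87 + 198) - 1*63 = 111 - 63 = 48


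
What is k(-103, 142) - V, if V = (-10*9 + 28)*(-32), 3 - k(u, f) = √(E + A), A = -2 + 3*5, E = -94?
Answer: -1981 - 9*I ≈ -1981.0 - 9.0*I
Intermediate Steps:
A = 13 (A = -2 + 15 = 13)
k(u, f) = 3 - 9*I (k(u, f) = 3 - √(-94 + 13) = 3 - √(-81) = 3 - 9*I)
V = 1984 (V = (-90 + 28)*(-32) = -62*(-32) = 1984)
k(-103, 142) - V = (3 - 9*I) - 1*1984 = (3 - 9*I) - 1984 = -1981 - 9*I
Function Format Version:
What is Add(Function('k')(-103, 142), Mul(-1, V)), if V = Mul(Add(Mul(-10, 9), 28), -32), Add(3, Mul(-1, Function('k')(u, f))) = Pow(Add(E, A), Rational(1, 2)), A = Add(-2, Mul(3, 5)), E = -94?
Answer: Add(-1981, Mul(-9, I)) ≈ Add(-1981.0, Mul(-9.0000, I))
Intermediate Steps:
A = 13 (A = Add(-2, 15) = 13)
Function('k')(u, f) = Add(3, Mul(-9, I)) (Function('k')(u, f) = Add(3, Mul(-1, Pow(Add(-94, 13), Rational(1, 2)))) = Add(3, Mul(-1, Pow(-81, Rational(1, 2)))) = Add(3, Mul(-1, Mul(9, I))) = Add(3, Mul(-9, I)))
V = 1984 (V = Mul(Add(-90, 28), -32) = Mul(-62, -32) = 1984)
Add(Function('k')(-103, 142), Mul(-1, V)) = Add(Add(3, Mul(-9, I)), Mul(-1, 1984)) = Add(Add(3, Mul(-9, I)), -1984) = Add(-1981, Mul(-9, I))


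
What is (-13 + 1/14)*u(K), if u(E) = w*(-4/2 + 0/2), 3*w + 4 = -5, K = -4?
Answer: -543/7 ≈ -77.571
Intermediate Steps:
w = -3 (w = -4/3 + (⅓)*(-5) = -4/3 - 5/3 = -3)
u(E) = 6 (u(E) = -3*(-4/2 + 0/2) = -3*(-4*½ + 0*(½)) = -3*(-2 + 0) = -3*(-2) = 6)
(-13 + 1/14)*u(K) = (-13 + 1/14)*6 = -181/14*6 = -543/7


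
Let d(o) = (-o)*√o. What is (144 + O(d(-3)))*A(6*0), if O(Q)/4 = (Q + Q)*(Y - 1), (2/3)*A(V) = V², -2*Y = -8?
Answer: 0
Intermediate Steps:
Y = 4 (Y = -½*(-8) = 4)
d(o) = -o^(3/2)
A(V) = 3*V²/2
O(Q) = 24*Q (O(Q) = 4*((Q + Q)*(4 - 1)) = 4*((2*Q)*3) = 4*(6*Q) = 24*Q)
(144 + O(d(-3)))*A(6*0) = (144 + 24*(-(-3)^(3/2)))*(3*(6*0)²/2) = (144 + 24*(-(-3)*I*√3))*((3/2)*0²) = (144 + 24*(3*I*√3))*((3/2)*0) = (144 + 72*I*√3)*0 = 0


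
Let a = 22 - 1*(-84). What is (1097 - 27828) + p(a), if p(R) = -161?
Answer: -26892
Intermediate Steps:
a = 106 (a = 22 + 84 = 106)
(1097 - 27828) + p(a) = (1097 - 27828) - 161 = -26731 - 161 = -26892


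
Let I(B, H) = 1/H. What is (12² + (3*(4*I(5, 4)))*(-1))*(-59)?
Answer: -8319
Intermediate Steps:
I(B, H) = 1/H
(12² + (3*(4*I(5, 4)))*(-1))*(-59) = (12² + (3*(4/4))*(-1))*(-59) = (144 + (3*(4*(¼)))*(-1))*(-59) = (144 + (3*1)*(-1))*(-59) = (144 + 3*(-1))*(-59) = (144 - 3)*(-59) = 141*(-59) = -8319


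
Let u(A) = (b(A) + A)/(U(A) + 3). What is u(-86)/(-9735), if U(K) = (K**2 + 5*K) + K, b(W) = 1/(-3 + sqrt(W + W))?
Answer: 15569/12128086905 + 2*I*sqrt(43)/12128086905 ≈ 1.2837e-6 + 1.0814e-9*I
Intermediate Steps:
b(W) = 1/(-3 + sqrt(2)*sqrt(W)) (b(W) = 1/(-3 + sqrt(2*W)) = 1/(-3 + sqrt(2)*sqrt(W)))
U(K) = K**2 + 6*K
u(A) = (A + 1/(-3 + sqrt(2)*sqrt(A)))/(3 + A*(6 + A)) (u(A) = (1/(-3 + sqrt(2)*sqrt(A)) + A)/(A*(6 + A) + 3) = (A + 1/(-3 + sqrt(2)*sqrt(A)))/(3 + A*(6 + A)))
u(-86)/(-9735) = ((1 - 86*(-3 + sqrt(2)*sqrt(-86)))/((-3 + sqrt(2)*sqrt(-86))*(3 - 86*(6 - 86))))/(-9735) = ((1 - 86*(-3 + sqrt(2)*(I*sqrt(86))))/((-3 + sqrt(2)*(I*sqrt(86)))*(3 - 86*(-80))))*(-1/9735) = ((1 - 86*(-3 + 2*I*sqrt(43)))/((-3 + 2*I*sqrt(43))*(3 + 6880)))*(-1/9735) = ((1 + (258 - 172*I*sqrt(43)))/(-3 + 2*I*sqrt(43)*6883))*(-1/9735) = ((1/6883)*(259 - 172*I*sqrt(43))/(-3 + 2*I*sqrt(43)))*(-1/9735) = ((259 - 172*I*sqrt(43))/(6883*(-3 + 2*I*sqrt(43))))*(-1/9735) = -(259 - 172*I*sqrt(43))/(67006005*(-3 + 2*I*sqrt(43)))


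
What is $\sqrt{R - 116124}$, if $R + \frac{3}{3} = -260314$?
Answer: $i \sqrt{376439} \approx 613.55 i$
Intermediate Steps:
$R = -260315$ ($R = -1 - 260314 = -260315$)
$\sqrt{R - 116124} = \sqrt{-260315 - 116124} = \sqrt{-376439} = i \sqrt{376439}$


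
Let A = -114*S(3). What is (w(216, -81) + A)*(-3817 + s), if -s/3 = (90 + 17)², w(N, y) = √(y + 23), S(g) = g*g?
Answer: 39156264 - 38164*I*√58 ≈ 3.9156e+7 - 2.9065e+5*I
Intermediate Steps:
S(g) = g²
w(N, y) = √(23 + y)
s = -34347 (s = -3*(90 + 17)² = -3*107² = -3*11449 = -34347)
A = -1026 (A = -114*3² = -114*9 = -1026)
(w(216, -81) + A)*(-3817 + s) = (√(23 - 81) - 1026)*(-3817 - 34347) = (√(-58) - 1026)*(-38164) = (I*√58 - 1026)*(-38164) = (-1026 + I*√58)*(-38164) = 39156264 - 38164*I*√58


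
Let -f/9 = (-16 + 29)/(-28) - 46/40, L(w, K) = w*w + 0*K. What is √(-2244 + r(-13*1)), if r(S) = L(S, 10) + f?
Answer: I*√10096310/70 ≈ 45.392*I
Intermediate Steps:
L(w, K) = w² (L(w, K) = w² + 0 = w²)
f = 1017/70 (f = -9*((-16 + 29)/(-28) - 46/40) = -9*(13*(-1/28) - 46*1/40) = -9*(-13/28 - 23/20) = -9*(-113/70) = 1017/70 ≈ 14.529)
r(S) = 1017/70 + S² (r(S) = S² + 1017/70 = 1017/70 + S²)
√(-2244 + r(-13*1)) = √(-2244 + (1017/70 + (-13*1)²)) = √(-2244 + (1017/70 + (-13)²)) = √(-2244 + (1017/70 + 169)) = √(-2244 + 12847/70) = √(-144233/70) = I*√10096310/70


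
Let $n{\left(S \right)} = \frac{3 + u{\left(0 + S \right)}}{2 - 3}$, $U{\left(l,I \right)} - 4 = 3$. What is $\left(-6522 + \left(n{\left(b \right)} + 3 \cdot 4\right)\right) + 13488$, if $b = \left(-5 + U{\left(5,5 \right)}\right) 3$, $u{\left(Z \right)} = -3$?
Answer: $6978$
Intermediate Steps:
$U{\left(l,I \right)} = 7$ ($U{\left(l,I \right)} = 4 + 3 = 7$)
$b = 6$ ($b = \left(-5 + 7\right) 3 = 2 \cdot 3 = 6$)
$n{\left(S \right)} = 0$ ($n{\left(S \right)} = \frac{3 - 3}{2 - 3} = \frac{0}{-1} = 0 \left(-1\right) = 0$)
$\left(-6522 + \left(n{\left(b \right)} + 3 \cdot 4\right)\right) + 13488 = \left(-6522 + \left(0 + 3 \cdot 4\right)\right) + 13488 = \left(-6522 + \left(0 + 12\right)\right) + 13488 = \left(-6522 + 12\right) + 13488 = -6510 + 13488 = 6978$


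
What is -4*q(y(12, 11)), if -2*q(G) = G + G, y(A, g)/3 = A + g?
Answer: 276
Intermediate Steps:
y(A, g) = 3*A + 3*g (y(A, g) = 3*(A + g) = 3*A + 3*g)
q(G) = -G (q(G) = -(G + G)/2 = -G)
-4*q(y(12, 11)) = -(-4)*(3*12 + 3*11) = -(-4)*(36 + 33) = -(-4)*69 = -4*(-69) = 276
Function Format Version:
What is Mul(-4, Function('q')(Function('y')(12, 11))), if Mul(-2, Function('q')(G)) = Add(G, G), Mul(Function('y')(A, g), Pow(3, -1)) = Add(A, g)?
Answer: 276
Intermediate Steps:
Function('y')(A, g) = Add(Mul(3, A), Mul(3, g)) (Function('y')(A, g) = Mul(3, Add(A, g)) = Add(Mul(3, A), Mul(3, g)))
Function('q')(G) = Mul(-1, G) (Function('q')(G) = Mul(Rational(-1, 2), Add(G, G)) = Mul(Rational(-1, 2), Mul(2, G)) = Mul(-1, G))
Mul(-4, Function('q')(Function('y')(12, 11))) = Mul(-4, Mul(-1, Add(Mul(3, 12), Mul(3, 11)))) = Mul(-4, Mul(-1, Add(36, 33))) = Mul(-4, Mul(-1, 69)) = Mul(-4, -69) = 276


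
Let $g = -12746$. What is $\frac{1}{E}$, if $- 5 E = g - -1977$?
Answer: $\frac{5}{10769} \approx 0.0004643$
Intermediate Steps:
$E = \frac{10769}{5}$ ($E = - \frac{-12746 - -1977}{5} = - \frac{-12746 + 1977}{5} = \left(- \frac{1}{5}\right) \left(-10769\right) = \frac{10769}{5} \approx 2153.8$)
$\frac{1}{E} = \frac{1}{\frac{10769}{5}} = \frac{5}{10769}$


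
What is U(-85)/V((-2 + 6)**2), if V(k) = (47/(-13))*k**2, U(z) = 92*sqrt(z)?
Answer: -299*I*sqrt(85)/3008 ≈ -0.91644*I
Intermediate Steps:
V(k) = -47*k**2/13 (V(k) = (47*(-1/13))*k**2 = -47*k**2/13)
U(-85)/V((-2 + 6)**2) = (92*sqrt(-85))/((-47*(-2 + 6)**4/13)) = (92*(I*sqrt(85)))/((-47*(4**2)**2/13)) = (92*I*sqrt(85))/((-47/13*16**2)) = (92*I*sqrt(85))/((-47/13*256)) = (92*I*sqrt(85))/(-12032/13) = (92*I*sqrt(85))*(-13/12032) = -299*I*sqrt(85)/3008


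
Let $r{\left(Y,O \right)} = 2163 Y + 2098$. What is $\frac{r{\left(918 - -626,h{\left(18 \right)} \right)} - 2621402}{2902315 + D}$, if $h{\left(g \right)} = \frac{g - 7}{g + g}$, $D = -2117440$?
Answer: $\frac{720368}{784875} \approx 0.91781$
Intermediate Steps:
$h{\left(g \right)} = \frac{-7 + g}{2 g}$
$r{\left(Y,O \right)} = 2098 + 2163 Y$
$\frac{r{\left(918 - -626,h{\left(18 \right)} \right)} - 2621402}{2902315 + D} = \frac{\left(2098 + 2163 \left(918 - -626\right)\right) - 2621402}{2902315 - 2117440} = \frac{\left(2098 + 2163 \left(918 + 626\right)\right) - 2621402}{784875} = \left(\left(2098 + 2163 \cdot 1544\right) - 2621402\right) \frac{1}{784875} = \left(\left(2098 + 3339672\right) - 2621402\right) \frac{1}{784875} = \left(3341770 - 2621402\right) \frac{1}{784875} = 720368 \cdot \frac{1}{784875} = \frac{720368}{784875}$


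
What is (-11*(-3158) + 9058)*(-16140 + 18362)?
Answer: 97314712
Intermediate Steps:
(-11*(-3158) + 9058)*(-16140 + 18362) = (34738 + 9058)*2222 = 43796*2222 = 97314712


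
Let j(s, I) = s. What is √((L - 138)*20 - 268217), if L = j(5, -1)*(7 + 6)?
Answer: I*√269677 ≈ 519.3*I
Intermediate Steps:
L = 65 (L = 5*(7 + 6) = 5*13 = 65)
√((L - 138)*20 - 268217) = √((65 - 138)*20 - 268217) = √(-73*20 - 268217) = √(-1460 - 268217) = √(-269677) = I*√269677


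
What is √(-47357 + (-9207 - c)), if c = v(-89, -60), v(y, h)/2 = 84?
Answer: 2*I*√14183 ≈ 238.18*I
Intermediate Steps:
v(y, h) = 168 (v(y, h) = 2*84 = 168)
c = 168
√(-47357 + (-9207 - c)) = √(-47357 + (-9207 - 1*168)) = √(-47357 + (-9207 - 168)) = √(-47357 - 9375) = √(-56732) = 2*I*√14183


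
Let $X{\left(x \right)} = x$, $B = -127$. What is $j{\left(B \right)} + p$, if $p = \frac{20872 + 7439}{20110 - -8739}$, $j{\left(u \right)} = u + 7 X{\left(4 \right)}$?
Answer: $- \frac{2827740}{28849} \approx -98.019$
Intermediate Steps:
$j{\left(u \right)} = 28 + u$ ($j{\left(u \right)} = u + 7 \cdot 4 = u + 28 = 28 + u$)
$p = \frac{28311}{28849}$ ($p = \frac{28311}{20110 + \left(-3289 + 12028\right)} = \frac{28311}{20110 + 8739} = \frac{28311}{28849} \approx 0.98135$)
$j{\left(B \right)} + p = \left(28 - 127\right) + \frac{28311}{28849} = -99 + \frac{28311}{28849} = - \frac{2827740}{28849}$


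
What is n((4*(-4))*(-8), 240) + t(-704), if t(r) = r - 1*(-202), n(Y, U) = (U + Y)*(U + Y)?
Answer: 134922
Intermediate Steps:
n(Y, U) = (U + Y)**2
t(r) = 202 + r (t(r) = r + 202 = 202 + r)
n((4*(-4))*(-8), 240) + t(-704) = (240 + (4*(-4))*(-8))**2 + (202 - 704) = (240 - 16*(-8))**2 - 502 = (240 + 128)**2 - 502 = 368**2 - 502 = 135424 - 502 = 134922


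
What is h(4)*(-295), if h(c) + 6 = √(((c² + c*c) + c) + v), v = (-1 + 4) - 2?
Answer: 1770 - 295*√37 ≈ -24.415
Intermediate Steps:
v = 1 (v = 3 - 2 = 1)
h(c) = -6 + √(1 + c + 2*c²) (h(c) = -6 + √(((c² + c*c) + c) + 1) = -6 + √(((c² + c²) + c) + 1) = -6 + √((2*c² + c) + 1) = -6 + √((c + 2*c²) + 1) = -6 + √(1 + c + 2*c²))
h(4)*(-295) = (-6 + √(1 + 4 + 2*4²))*(-295) = (-6 + √(1 + 4 + 2*16))*(-295) = (-6 + √(1 + 4 + 32))*(-295) = (-6 + √37)*(-295) = 1770 - 295*√37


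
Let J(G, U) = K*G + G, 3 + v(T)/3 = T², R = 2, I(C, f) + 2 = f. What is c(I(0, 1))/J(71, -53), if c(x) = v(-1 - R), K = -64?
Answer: -2/497 ≈ -0.0040241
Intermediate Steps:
I(C, f) = -2 + f
v(T) = -9 + 3*T²
J(G, U) = -63*G (J(G, U) = -64*G + G = -63*G)
c(x) = 18 (c(x) = -9 + 3*(-1 - 1*2)² = -9 + 3*(-1 - 2)² = -9 + 3*(-3)² = -9 + 3*9 = -9 + 27 = 18)
c(I(0, 1))/J(71, -53) = 18/((-63*71)) = 18/(-4473) = 18*(-1/4473) = -2/497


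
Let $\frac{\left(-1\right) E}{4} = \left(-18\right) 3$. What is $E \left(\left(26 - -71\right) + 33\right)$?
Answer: $28080$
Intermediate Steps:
$E = 216$ ($E = - 4 \left(\left(-18\right) 3\right) = \left(-4\right) \left(-54\right) = 216$)
$E \left(\left(26 - -71\right) + 33\right) = 216 \left(\left(26 - -71\right) + 33\right) = 216 \left(\left(26 + 71\right) + 33\right) = 216 \left(97 + 33\right) = 216 \cdot 130 = 28080$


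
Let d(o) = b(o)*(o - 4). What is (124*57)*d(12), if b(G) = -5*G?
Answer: -3392640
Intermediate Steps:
d(o) = -5*o*(-4 + o) (d(o) = (-5*o)*(o - 4) = (-5*o)*(-4 + o) = -5*o*(-4 + o))
(124*57)*d(12) = (124*57)*(5*12*(4 - 1*12)) = 7068*(5*12*(4 - 12)) = 7068*(5*12*(-8)) = 7068*(-480) = -3392640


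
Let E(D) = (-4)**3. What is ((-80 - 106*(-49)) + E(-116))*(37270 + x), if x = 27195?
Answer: 325548250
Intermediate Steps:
E(D) = -64
((-80 - 106*(-49)) + E(-116))*(37270 + x) = ((-80 - 106*(-49)) - 64)*(37270 + 27195) = ((-80 + 5194) - 64)*64465 = (5114 - 64)*64465 = 5050*64465 = 325548250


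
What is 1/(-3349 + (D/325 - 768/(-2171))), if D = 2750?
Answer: -2171/7251541 ≈ -0.00029938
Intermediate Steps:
1/(-3349 + (D/325 - 768/(-2171))) = 1/(-3349 + (2750/325 - 768/(-2171))) = 1/(-3349 + (2750*(1/325) - 768*(-1/2171))) = 1/(-3349 + (110/13 + 768/2171)) = 1/(-3349 + 19138/2171) = 1/(-7251541/2171) = -2171/7251541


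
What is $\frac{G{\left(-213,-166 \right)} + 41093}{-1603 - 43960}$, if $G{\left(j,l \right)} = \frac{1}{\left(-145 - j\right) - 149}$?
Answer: $- \frac{3328532}{3690603} \approx -0.90189$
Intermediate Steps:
$G{\left(j,l \right)} = \frac{1}{-294 - j}$
$\frac{G{\left(-213,-166 \right)} + 41093}{-1603 - 43960} = \frac{- \frac{1}{294 - 213} + 41093}{-1603 - 43960} = \frac{- \frac{1}{81} + 41093}{-45563} = \left(\left(-1\right) \frac{1}{81} + 41093\right) \left(- \frac{1}{45563}\right) = \left(- \frac{1}{81} + 41093\right) \left(- \frac{1}{45563}\right) = \frac{3328532}{81} \left(- \frac{1}{45563}\right) = - \frac{3328532}{3690603}$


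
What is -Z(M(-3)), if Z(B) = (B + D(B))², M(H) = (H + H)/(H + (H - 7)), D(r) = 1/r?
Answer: -42025/6084 ≈ -6.9075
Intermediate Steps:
M(H) = 2*H/(-7 + 2*H) (M(H) = (2*H)/(H + (-7 + H)) = (2*H)/(-7 + 2*H) = 2*H/(-7 + 2*H))
Z(B) = (B + 1/B)²
-Z(M(-3)) = -(1 + (2*(-3)/(-7 + 2*(-3)))²)²/(2*(-3)/(-7 + 2*(-3)))² = -(1 + (2*(-3)/(-7 - 6))²)²/(2*(-3)/(-7 - 6))² = -(1 + (2*(-3)/(-13))²)²/(2*(-3)/(-13))² = -(1 + (2*(-3)*(-1/13))²)²/(2*(-3)*(-1/13))² = -(1 + (6/13)²)²/(6/13)² = -169*(1 + 36/169)²/36 = -169*(205/169)²/36 = -169*42025/(36*28561) = -1*42025/6084 = -42025/6084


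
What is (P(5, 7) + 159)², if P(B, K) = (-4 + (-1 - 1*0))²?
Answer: 33856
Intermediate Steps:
P(B, K) = 25 (P(B, K) = (-4 + (-1 + 0))² = (-4 - 1)² = (-5)² = 25)
(P(5, 7) + 159)² = (25 + 159)² = 184² = 33856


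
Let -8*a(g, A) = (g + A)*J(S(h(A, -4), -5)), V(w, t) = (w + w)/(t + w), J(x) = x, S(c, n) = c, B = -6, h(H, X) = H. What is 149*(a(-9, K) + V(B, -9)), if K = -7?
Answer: -9834/5 ≈ -1966.8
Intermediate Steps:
V(w, t) = 2*w/(t + w) (V(w, t) = (2*w)/(t + w) = 2*w/(t + w))
a(g, A) = -A*(A + g)/8 (a(g, A) = -(g + A)*A/8 = -(A + g)*A/8 = -A*(A + g)/8)
149*(a(-9, K) + V(B, -9)) = 149*(-⅛*(-7)*(-7 - 9) + 2*(-6)/(-9 - 6)) = 149*(-⅛*(-7)*(-16) + 2*(-6)/(-15)) = 149*(-14 + 2*(-6)*(-1/15)) = 149*(-14 + ⅘) = 149*(-66/5) = -9834/5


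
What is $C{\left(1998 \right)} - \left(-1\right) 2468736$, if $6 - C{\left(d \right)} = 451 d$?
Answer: $1567644$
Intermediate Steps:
$C{\left(d \right)} = 6 - 451 d$
$C{\left(1998 \right)} - \left(-1\right) 2468736 = \left(6 - 901098\right) - \left(-1\right) 2468736 = \left(6 - 901098\right) - -2468736 = -901092 + 2468736 = 1567644$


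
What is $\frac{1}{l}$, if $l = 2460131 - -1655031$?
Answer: $\frac{1}{4115162} \approx 2.43 \cdot 10^{-7}$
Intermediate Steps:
$l = 4115162$ ($l = 2460131 + 1655031 = 4115162$)
$\frac{1}{l} = \frac{1}{4115162}$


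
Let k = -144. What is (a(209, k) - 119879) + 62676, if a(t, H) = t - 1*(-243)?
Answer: -56751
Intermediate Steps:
a(t, H) = 243 + t (a(t, H) = t + 243 = 243 + t)
(a(209, k) - 119879) + 62676 = ((243 + 209) - 119879) + 62676 = (452 - 119879) + 62676 = -119427 + 62676 = -56751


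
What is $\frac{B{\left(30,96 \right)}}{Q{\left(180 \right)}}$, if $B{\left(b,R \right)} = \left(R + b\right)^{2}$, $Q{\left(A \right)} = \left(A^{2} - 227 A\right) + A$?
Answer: $- \frac{441}{230} \approx -1.9174$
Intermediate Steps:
$Q{\left(A \right)} = A^{2} - 226 A$
$\frac{B{\left(30,96 \right)}}{Q{\left(180 \right)}} = \frac{\left(96 + 30\right)^{2}}{180 \left(-226 + 180\right)} = \frac{126^{2}}{180 \left(-46\right)} = \frac{15876}{-8280} = 15876 \left(- \frac{1}{8280}\right) = - \frac{441}{230}$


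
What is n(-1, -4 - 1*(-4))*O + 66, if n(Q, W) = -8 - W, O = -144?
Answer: 1218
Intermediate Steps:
n(-1, -4 - 1*(-4))*O + 66 = (-8 - (-4 - 1*(-4)))*(-144) + 66 = (-8 - (-4 + 4))*(-144) + 66 = (-8 - 1*0)*(-144) + 66 = (-8 + 0)*(-144) + 66 = -8*(-144) + 66 = 1152 + 66 = 1218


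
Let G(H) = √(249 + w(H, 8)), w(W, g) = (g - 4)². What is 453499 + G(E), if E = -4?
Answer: 453499 + √265 ≈ 4.5352e+5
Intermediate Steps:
w(W, g) = (-4 + g)²
G(H) = √265 (G(H) = √(249 + (-4 + 8)²) = √(249 + 4²) = √(249 + 16) = √265)
453499 + G(E) = 453499 + √265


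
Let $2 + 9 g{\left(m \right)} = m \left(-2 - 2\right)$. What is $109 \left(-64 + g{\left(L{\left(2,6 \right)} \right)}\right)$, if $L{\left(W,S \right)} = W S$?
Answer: $- \frac{68234}{9} \approx -7581.6$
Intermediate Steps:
$L{\left(W,S \right)} = S W$
$g{\left(m \right)} = - \frac{2}{9} - \frac{4 m}{9}$ ($g{\left(m \right)} = - \frac{2}{9} + \frac{m \left(-2 - 2\right)}{9} = - \frac{2}{9} + \frac{m \left(-4\right)}{9} = - \frac{2}{9} + \frac{\left(-4\right) m}{9} = - \frac{2}{9} - \frac{4 m}{9}$)
$109 \left(-64 + g{\left(L{\left(2,6 \right)} \right)}\right) = 109 \left(-64 - \left(\frac{2}{9} + \frac{4 \cdot 6 \cdot 2}{9}\right)\right) = 109 \left(-64 - \frac{50}{9}\right) = 109 \left(- \frac{626}{9}\right) = - \frac{68234}{9}$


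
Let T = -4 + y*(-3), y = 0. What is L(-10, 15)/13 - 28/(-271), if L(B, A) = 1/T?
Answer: 1185/14092 ≈ 0.084090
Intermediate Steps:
T = -4 (T = -4 + 0*(-3) = -4 + 0 = -4)
L(B, A) = -1/4 (L(B, A) = 1/(-4) = -1/4)
L(-10, 15)/13 - 28/(-271) = -1/4/13 - 28/(-271) = -1/4*1/13 - 28*(-1/271) = -1/52 + 28/271 = 1185/14092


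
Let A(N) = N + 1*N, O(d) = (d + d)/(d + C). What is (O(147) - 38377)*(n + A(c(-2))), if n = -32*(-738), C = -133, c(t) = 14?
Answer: -906889264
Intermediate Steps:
O(d) = 2*d/(-133 + d) (O(d) = (d + d)/(d - 133) = (2*d)/(-133 + d) = 2*d/(-133 + d))
A(N) = 2*N (A(N) = N + N = 2*N)
n = 23616
(O(147) - 38377)*(n + A(c(-2))) = (2*147/(-133 + 147) - 38377)*(23616 + 2*14) = (2*147/14 - 38377)*(23616 + 28) = (2*147*(1/14) - 38377)*23644 = (21 - 38377)*23644 = -38356*23644 = -906889264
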